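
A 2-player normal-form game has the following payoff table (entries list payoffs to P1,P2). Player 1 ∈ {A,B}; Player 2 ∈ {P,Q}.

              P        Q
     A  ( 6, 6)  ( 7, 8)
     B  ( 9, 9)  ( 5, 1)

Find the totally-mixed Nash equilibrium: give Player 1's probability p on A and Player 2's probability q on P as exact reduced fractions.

P1 indiff ⇒ q·6+(1-q)·7 = q·9+(1-q)·5 ⇒ q(-3) = (1-q)(-2) ⇒ q = 2/5
P2 indiff ⇒ p·6+(1-p)·9 = p·8+(1-p)·1 ⇒ p(-2) = (1-p)(-8) ⇒ p = 4/5

p=4/5, q=2/5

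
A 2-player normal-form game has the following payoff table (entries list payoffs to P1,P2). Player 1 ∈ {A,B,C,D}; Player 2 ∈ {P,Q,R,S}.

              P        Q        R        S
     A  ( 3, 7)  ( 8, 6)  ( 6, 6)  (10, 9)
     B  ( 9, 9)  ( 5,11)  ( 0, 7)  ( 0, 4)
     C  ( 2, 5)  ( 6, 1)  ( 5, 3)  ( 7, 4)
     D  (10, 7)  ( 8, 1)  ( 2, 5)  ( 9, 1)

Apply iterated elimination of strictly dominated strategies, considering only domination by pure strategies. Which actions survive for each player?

IESDS → P1:{A,D} P2:{P,S}

P1 drop B (D beats it: P:10>9 Q:8>5 R:2>0 S:9>0)
P1 drop C (A beats it: P:3>2 Q:8>6 R:6>5 S:10>7)
P2 drop Q (P beats it: A:7>6 D:7>1)
P2 drop R (P beats it: A:7>6 D:7>5)
P1→{A,D} P2→{P,S}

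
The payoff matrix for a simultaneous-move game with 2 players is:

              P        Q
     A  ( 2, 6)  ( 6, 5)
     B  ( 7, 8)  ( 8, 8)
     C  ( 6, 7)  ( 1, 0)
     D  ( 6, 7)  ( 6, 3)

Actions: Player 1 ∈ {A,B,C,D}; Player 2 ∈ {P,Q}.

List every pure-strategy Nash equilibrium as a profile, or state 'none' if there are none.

PSNE = {(B,P), (B,Q)}

(A,P): not NE [P1→B gives 7>2]
(A,Q): not NE [P1→B gives 8>6; P2→P gives 6>5]
(B,P): NE
(B,Q): NE
(C,P): not NE [P1→B gives 7>6]
(C,Q): not NE [P1→B gives 8>1; P2→P gives 7>0]
(D,P): not NE [P1→B gives 7>6]
(D,Q): not NE [P1→B gives 8>6; P2→P gives 7>3]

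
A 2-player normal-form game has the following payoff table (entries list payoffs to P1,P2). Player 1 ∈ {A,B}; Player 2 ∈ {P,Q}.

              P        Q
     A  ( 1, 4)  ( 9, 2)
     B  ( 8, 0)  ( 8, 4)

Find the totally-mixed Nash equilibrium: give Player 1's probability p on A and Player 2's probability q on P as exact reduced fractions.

P1 indiff ⇒ q·1+(1-q)·9 = q·8+(1-q)·8 ⇒ q(-7) = (1-q)(-1) ⇒ q = 1/8
P2 indiff ⇒ p·4+(1-p)·0 = p·2+(1-p)·4 ⇒ p(2) = (1-p)(4) ⇒ p = 2/3

P1 mixes 2/3 on A; P2 mixes 1/8 on P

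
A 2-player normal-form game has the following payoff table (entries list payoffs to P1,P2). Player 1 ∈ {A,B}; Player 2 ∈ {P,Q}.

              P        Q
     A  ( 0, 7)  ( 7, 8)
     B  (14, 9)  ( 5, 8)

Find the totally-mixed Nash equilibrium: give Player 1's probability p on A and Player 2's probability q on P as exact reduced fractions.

P1 mixes 1/2 on A; P2 mixes 1/8 on P

P1 indiff ⇒ q·0+(1-q)·7 = q·14+(1-q)·5 ⇒ q(-14) = (1-q)(-2) ⇒ q = 1/8
P2 indiff ⇒ p·7+(1-p)·9 = p·8+(1-p)·8 ⇒ p(-1) = (1-p)(-1) ⇒ p = 1/2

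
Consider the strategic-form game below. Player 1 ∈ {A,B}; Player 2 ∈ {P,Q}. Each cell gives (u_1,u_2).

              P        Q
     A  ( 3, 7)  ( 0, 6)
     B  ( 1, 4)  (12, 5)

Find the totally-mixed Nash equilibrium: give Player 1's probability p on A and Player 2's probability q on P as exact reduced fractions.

P1 mixes 1/2 on A; P2 mixes 6/7 on P

P1 indiff ⇒ q·3+(1-q)·0 = q·1+(1-q)·12 ⇒ q(2) = (1-q)(12) ⇒ q = 6/7
P2 indiff ⇒ p·7+(1-p)·4 = p·6+(1-p)·5 ⇒ p(1) = (1-p)(1) ⇒ p = 1/2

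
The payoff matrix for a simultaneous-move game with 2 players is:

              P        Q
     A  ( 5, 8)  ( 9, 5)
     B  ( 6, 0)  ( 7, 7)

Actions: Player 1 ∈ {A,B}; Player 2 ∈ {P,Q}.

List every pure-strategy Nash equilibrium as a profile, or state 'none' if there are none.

Equilibria: none

(A,P): not NE [P1→B gives 6>5]
(A,Q): not NE [P2→P gives 8>5]
(B,P): not NE [P2→Q gives 7>0]
(B,Q): not NE [P1→A gives 9>7]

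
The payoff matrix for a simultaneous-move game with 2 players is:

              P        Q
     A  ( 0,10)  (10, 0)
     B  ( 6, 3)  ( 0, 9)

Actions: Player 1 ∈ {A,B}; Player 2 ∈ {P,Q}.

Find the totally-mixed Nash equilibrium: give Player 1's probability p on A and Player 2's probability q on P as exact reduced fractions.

P1 indiff ⇒ q·0+(1-q)·10 = q·6+(1-q)·0 ⇒ q(-6) = (1-q)(-10) ⇒ q = 5/8
P2 indiff ⇒ p·10+(1-p)·3 = p·0+(1-p)·9 ⇒ p(10) = (1-p)(6) ⇒ p = 3/8

p=3/8, q=5/8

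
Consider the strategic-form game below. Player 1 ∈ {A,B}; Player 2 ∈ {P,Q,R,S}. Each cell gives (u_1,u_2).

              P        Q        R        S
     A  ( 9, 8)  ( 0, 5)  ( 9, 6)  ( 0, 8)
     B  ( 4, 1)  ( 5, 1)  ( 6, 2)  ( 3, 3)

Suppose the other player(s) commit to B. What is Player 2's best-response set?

BR_2 = {S}

u_2(P vs B) = 1
u_2(Q vs B) = 1
u_2(R vs B) = 2
u_2(S vs B) = 3
max payoff 3 at {S}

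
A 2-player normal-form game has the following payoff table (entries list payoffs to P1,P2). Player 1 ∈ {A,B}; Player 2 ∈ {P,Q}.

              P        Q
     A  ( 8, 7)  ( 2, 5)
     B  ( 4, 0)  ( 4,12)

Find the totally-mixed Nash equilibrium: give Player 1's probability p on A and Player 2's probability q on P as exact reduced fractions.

p=6/7, q=1/3

P1 indiff ⇒ q·8+(1-q)·2 = q·4+(1-q)·4 ⇒ q(4) = (1-q)(2) ⇒ q = 1/3
P2 indiff ⇒ p·7+(1-p)·0 = p·5+(1-p)·12 ⇒ p(2) = (1-p)(12) ⇒ p = 6/7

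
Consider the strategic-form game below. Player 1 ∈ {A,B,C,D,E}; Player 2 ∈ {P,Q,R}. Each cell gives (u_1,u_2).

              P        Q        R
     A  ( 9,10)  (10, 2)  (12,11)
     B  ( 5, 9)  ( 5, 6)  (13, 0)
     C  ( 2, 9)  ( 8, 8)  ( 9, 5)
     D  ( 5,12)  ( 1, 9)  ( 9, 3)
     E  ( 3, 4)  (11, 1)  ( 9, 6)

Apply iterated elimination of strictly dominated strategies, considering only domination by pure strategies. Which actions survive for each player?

IESDS → P1:{A,B} P2:{P,R}

P1 drop C (A beats it: P:9>2 Q:10>8 R:12>9)
P1 drop D (A beats it: P:9>5 Q:10>1 R:12>9)
P2 drop Q (P beats it: A:10>2 B:9>6 E:4>1)
P1 drop E (A beats it: P:9>3 R:12>9)
P1→{A,B} P2→{P,R}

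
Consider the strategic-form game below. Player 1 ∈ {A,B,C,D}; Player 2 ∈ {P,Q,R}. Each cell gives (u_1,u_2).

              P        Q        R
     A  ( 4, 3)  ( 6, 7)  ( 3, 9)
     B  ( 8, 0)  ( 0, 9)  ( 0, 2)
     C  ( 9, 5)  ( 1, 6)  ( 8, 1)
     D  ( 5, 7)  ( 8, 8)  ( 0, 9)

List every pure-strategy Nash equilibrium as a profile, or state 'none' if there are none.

(A,P): not NE [P1→C gives 9>4; P2→R gives 9>3]
(A,Q): not NE [P1→D gives 8>6; P2→R gives 9>7]
(A,R): not NE [P1→C gives 8>3]
(B,P): not NE [P1→C gives 9>8; P2→Q gives 9>0]
(B,Q): not NE [P1→D gives 8>0]
(B,R): not NE [P1→C gives 8>0; P2→Q gives 9>2]
(C,P): not NE [P2→Q gives 6>5]
(C,Q): not NE [P1→D gives 8>1]
(C,R): not NE [P2→Q gives 6>1]
(D,P): not NE [P1→C gives 9>5; P2→R gives 9>7]
(D,Q): not NE [P2→R gives 9>8]
(D,R): not NE [P1→C gives 8>0]

PSNE: ∅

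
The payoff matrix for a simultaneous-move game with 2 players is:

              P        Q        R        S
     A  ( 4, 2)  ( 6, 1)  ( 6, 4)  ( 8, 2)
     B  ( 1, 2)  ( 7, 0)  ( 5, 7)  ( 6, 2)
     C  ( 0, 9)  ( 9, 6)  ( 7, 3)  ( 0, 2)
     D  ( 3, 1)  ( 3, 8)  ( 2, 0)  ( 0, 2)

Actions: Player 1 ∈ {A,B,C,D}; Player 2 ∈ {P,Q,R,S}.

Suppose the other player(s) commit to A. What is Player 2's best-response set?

P2 best: {R}

u_2(P vs A) = 2
u_2(Q vs A) = 1
u_2(R vs A) = 4
u_2(S vs A) = 2
max payoff 4 at {R}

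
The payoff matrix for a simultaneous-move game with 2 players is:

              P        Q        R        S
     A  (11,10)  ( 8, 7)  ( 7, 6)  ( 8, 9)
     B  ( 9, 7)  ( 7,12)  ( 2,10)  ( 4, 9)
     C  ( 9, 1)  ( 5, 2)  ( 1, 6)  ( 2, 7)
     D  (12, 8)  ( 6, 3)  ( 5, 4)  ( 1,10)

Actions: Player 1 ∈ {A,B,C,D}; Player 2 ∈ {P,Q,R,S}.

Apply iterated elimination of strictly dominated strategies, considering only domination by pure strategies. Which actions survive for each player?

Remaining: P1:{A,D} P2:{P,S}

P1 drop B (A beats it: P:11>9 Q:8>7 R:7>2 S:8>4)
P1 drop C (A beats it: P:11>9 Q:8>5 R:7>1 S:8>2)
P2 drop Q (P beats it: A:10>7 D:8>3)
P2 drop R (P beats it: A:10>6 D:8>4)
P1→{A,D} P2→{P,S}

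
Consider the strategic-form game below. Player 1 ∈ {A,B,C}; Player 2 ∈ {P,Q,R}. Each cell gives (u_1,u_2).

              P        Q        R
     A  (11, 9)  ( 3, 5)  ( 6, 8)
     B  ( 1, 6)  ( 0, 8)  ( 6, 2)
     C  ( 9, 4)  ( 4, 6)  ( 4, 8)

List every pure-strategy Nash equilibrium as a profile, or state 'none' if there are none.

NE set: (A,P)

(A,P): NE
(A,Q): not NE [P1→C gives 4>3; P2→P gives 9>5]
(A,R): not NE [P2→P gives 9>8]
(B,P): not NE [P1→A gives 11>1; P2→Q gives 8>6]
(B,Q): not NE [P1→C gives 4>0]
(B,R): not NE [P2→Q gives 8>2]
(C,P): not NE [P1→A gives 11>9; P2→R gives 8>4]
(C,Q): not NE [P2→R gives 8>6]
(C,R): not NE [P1→B gives 6>4]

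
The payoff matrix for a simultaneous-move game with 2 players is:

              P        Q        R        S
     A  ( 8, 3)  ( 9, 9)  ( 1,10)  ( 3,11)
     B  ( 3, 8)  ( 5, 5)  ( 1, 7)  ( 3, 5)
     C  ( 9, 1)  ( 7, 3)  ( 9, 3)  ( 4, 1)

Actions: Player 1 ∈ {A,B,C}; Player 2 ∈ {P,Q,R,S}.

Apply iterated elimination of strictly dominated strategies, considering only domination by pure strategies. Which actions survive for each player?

Remaining: P1:{A,C} P2:{Q,R,S}

P1 drop B (C beats it: P:9>3 Q:7>5 R:9>1 S:4>3)
P2 drop P (Q beats it: A:9>3 C:3>1)
P1→{A,C} P2→{Q,R,S}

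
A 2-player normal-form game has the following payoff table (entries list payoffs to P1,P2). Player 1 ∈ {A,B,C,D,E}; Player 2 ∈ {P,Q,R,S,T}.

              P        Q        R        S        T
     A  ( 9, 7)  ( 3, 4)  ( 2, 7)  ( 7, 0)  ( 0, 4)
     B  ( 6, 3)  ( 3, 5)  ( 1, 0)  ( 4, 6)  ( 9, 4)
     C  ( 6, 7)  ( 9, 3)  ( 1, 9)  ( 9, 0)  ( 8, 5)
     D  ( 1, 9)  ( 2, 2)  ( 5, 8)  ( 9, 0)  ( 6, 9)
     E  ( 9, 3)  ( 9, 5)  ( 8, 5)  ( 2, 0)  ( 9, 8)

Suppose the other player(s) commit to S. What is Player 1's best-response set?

argmax u_1 = {C,D}

u_1(A vs S) = 7
u_1(B vs S) = 4
u_1(C vs S) = 9
u_1(D vs S) = 9
u_1(E vs S) = 2
max payoff 9 at {C,D}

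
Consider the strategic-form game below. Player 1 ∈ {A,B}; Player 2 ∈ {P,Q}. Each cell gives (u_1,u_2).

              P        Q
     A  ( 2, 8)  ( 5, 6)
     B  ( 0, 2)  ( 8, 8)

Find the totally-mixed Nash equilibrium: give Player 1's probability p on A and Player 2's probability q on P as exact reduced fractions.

p=3/4, q=3/5

P1 indiff ⇒ q·2+(1-q)·5 = q·0+(1-q)·8 ⇒ q(2) = (1-q)(3) ⇒ q = 3/5
P2 indiff ⇒ p·8+(1-p)·2 = p·6+(1-p)·8 ⇒ p(2) = (1-p)(6) ⇒ p = 3/4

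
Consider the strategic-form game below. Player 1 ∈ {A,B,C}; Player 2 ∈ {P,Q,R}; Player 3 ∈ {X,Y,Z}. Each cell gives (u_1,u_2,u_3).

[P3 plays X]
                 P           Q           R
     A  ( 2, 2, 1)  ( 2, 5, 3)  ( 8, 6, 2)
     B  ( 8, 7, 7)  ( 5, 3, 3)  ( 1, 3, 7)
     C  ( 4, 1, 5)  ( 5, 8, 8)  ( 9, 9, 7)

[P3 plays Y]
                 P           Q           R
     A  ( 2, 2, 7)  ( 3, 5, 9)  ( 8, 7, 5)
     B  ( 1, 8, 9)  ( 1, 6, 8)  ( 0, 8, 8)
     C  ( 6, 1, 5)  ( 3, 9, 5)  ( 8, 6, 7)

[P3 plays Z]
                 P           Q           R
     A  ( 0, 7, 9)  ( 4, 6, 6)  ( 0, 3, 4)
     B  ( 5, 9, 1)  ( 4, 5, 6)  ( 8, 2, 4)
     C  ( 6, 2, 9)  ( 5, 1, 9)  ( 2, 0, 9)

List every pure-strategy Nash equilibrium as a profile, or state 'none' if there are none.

Nash profiles: (A,R,Y), (C,P,Z)

(A,P,X): not NE [P1→B gives 8>2; P2→R gives 6>2; P3→Z gives 9>1]
(A,P,Y): not NE [P1→C gives 6>2; P2→R gives 7>2; P3→Z gives 9>7]
(A,P,Z): not NE [P1→C gives 6>0]
(A,Q,X): not NE [P1→C gives 5>2; P2→R gives 6>5; P3→Y gives 9>3]
(A,Q,Y): not NE [P2→R gives 7>5]
(A,Q,Z): not NE [P1→C gives 5>4; P2→P gives 7>6; P3→Y gives 9>6]
(A,R,X): not NE [P1→C gives 9>8; P3→Y gives 5>2]
(A,R,Y): NE
(A,R,Z): not NE [P1→B gives 8>0; P2→P gives 7>3; P3→Y gives 5>4]
(B,P,X): not NE [P3→Y gives 9>7]
(B,P,Y): not NE [P1→C gives 6>1]
(B,P,Z): not NE [P1→C gives 6>5; P3→Y gives 9>1]
(B,Q,X): not NE [P2→P gives 7>3; P3→Y gives 8>3]
(B,Q,Y): not NE [P1→C gives 3>1; P2→R gives 8>6]
(B,Q,Z): not NE [P1→C gives 5>4; P2→P gives 9>5; P3→Y gives 8>6]
(B,R,X): not NE [P1→C gives 9>1; P2→P gives 7>3; P3→Y gives 8>7]
(B,R,Y): not NE [P1→C gives 8>0]
(B,R,Z): not NE [P2→P gives 9>2; P3→Y gives 8>4]
(C,P,X): not NE [P1→B gives 8>4; P2→R gives 9>1; P3→Z gives 9>5]
(C,P,Y): not NE [P2→Q gives 9>1; P3→Z gives 9>5]
(C,P,Z): NE
(C,Q,X): not NE [P2→R gives 9>8; P3→Z gives 9>8]
(C,Q,Y): not NE [P3→Z gives 9>5]
(C,Q,Z): not NE [P2→P gives 2>1]
(C,R,X): not NE [P3→Z gives 9>7]
(C,R,Y): not NE [P2→Q gives 9>6; P3→Z gives 9>7]
(C,R,Z): not NE [P1→B gives 8>2; P2→P gives 2>0]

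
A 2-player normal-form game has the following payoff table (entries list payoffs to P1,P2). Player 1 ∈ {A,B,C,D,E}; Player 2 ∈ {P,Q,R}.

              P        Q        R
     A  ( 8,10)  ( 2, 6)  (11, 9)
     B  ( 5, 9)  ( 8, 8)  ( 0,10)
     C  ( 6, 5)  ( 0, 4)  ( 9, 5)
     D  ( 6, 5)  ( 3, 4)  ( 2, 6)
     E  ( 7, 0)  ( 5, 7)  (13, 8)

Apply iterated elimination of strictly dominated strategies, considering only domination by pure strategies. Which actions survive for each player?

P1 drop C (A beats it: P:8>6 Q:2>0 R:11>9)
P1 drop D (E beats it: P:7>6 Q:5>3 R:13>2)
P2 drop Q (R beats it: A:9>6 B:10>8 E:8>7)
P1 drop B (A beats it: P:8>5 R:11>0)
P1→{A,E} P2→{P,R}

IESDS → P1:{A,E} P2:{P,R}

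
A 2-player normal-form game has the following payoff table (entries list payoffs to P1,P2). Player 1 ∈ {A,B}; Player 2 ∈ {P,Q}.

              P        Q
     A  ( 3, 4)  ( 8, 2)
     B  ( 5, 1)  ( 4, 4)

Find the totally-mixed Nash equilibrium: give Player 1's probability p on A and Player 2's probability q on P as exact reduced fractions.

p=3/5, q=2/3

P1 indiff ⇒ q·3+(1-q)·8 = q·5+(1-q)·4 ⇒ q(-2) = (1-q)(-4) ⇒ q = 2/3
P2 indiff ⇒ p·4+(1-p)·1 = p·2+(1-p)·4 ⇒ p(2) = (1-p)(3) ⇒ p = 3/5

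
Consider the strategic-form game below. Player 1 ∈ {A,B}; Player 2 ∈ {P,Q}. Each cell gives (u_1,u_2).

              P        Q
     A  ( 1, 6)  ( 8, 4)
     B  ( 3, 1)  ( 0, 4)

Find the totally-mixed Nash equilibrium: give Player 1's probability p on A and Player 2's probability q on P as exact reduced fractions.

P1 indiff ⇒ q·1+(1-q)·8 = q·3+(1-q)·0 ⇒ q(-2) = (1-q)(-8) ⇒ q = 4/5
P2 indiff ⇒ p·6+(1-p)·1 = p·4+(1-p)·4 ⇒ p(2) = (1-p)(3) ⇒ p = 3/5

(p,q) = (3/5, 4/5)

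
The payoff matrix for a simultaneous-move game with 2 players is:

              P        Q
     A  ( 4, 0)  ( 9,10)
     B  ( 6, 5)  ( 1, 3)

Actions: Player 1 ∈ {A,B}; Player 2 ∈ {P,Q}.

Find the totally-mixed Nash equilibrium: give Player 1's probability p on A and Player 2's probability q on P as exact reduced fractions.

P1 indiff ⇒ q·4+(1-q)·9 = q·6+(1-q)·1 ⇒ q(-2) = (1-q)(-8) ⇒ q = 4/5
P2 indiff ⇒ p·0+(1-p)·5 = p·10+(1-p)·3 ⇒ p(-10) = (1-p)(-2) ⇒ p = 1/6

p=1/6, q=4/5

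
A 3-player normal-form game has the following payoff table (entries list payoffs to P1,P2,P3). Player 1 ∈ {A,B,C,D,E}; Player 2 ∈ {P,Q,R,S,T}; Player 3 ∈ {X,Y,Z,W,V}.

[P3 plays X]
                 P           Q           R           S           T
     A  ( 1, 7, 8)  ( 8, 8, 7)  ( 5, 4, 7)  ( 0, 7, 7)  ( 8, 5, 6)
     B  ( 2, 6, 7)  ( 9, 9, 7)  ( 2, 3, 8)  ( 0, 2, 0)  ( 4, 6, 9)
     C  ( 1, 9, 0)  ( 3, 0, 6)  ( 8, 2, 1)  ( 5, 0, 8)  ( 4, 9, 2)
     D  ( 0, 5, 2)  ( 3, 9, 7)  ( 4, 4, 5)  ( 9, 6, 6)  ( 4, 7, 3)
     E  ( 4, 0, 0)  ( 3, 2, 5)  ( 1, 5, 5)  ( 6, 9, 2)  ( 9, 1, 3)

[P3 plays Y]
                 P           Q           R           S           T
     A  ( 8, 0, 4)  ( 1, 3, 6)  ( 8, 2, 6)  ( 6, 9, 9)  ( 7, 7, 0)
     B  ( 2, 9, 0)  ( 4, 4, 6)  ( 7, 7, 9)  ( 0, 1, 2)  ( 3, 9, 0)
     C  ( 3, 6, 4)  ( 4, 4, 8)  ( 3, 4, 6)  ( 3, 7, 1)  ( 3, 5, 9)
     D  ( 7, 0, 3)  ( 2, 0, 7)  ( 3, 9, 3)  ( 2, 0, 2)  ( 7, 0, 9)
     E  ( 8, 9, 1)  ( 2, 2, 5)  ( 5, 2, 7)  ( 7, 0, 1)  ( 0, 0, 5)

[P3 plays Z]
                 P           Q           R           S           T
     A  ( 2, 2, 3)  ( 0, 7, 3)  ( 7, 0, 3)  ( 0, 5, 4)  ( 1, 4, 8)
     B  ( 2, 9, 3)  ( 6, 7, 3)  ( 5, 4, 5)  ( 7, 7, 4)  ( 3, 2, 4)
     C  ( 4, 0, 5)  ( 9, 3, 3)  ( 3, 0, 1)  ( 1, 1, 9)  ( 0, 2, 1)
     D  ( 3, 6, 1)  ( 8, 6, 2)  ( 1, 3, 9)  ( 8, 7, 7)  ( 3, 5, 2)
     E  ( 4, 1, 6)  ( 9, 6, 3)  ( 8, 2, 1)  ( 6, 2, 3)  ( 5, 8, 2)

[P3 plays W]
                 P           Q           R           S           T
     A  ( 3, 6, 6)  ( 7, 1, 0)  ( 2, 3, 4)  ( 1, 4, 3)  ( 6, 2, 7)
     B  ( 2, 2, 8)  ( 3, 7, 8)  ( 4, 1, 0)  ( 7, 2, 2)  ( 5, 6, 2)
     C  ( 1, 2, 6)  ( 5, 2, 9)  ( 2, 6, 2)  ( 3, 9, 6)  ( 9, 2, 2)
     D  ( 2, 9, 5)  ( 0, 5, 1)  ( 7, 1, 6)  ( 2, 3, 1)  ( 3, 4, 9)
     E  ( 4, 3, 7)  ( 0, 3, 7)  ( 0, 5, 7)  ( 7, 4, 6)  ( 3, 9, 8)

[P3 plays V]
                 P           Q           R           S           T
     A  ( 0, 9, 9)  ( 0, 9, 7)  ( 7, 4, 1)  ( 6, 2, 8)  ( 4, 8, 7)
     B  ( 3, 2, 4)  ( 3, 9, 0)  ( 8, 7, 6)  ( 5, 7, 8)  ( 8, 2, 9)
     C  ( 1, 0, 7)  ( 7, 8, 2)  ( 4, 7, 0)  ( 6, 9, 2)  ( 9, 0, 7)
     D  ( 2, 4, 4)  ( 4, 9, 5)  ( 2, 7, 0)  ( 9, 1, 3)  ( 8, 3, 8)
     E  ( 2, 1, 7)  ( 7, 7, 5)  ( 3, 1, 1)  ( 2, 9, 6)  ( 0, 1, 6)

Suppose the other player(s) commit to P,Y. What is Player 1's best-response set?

u_1(A vs P,Y) = 8
u_1(B vs P,Y) = 2
u_1(C vs P,Y) = 3
u_1(D vs P,Y) = 7
u_1(E vs P,Y) = 8
max payoff 8 at {A,E}

P1 best: {A,E}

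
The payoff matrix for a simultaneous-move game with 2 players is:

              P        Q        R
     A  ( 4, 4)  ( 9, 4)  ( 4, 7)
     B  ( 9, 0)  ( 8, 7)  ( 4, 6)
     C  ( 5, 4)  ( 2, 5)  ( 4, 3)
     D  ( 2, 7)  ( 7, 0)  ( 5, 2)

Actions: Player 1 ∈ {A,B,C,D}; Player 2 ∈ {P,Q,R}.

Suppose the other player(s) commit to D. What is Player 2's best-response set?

BR_2 = {P}

u_2(P vs D) = 7
u_2(Q vs D) = 0
u_2(R vs D) = 2
max payoff 7 at {P}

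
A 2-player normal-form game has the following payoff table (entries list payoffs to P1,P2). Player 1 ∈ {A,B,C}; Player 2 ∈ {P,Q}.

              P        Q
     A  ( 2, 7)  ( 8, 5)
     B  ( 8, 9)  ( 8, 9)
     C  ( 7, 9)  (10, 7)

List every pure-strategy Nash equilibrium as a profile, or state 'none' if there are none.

(A,P): not NE [P1→B gives 8>2]
(A,Q): not NE [P1→C gives 10>8; P2→P gives 7>5]
(B,P): NE
(B,Q): not NE [P1→C gives 10>8]
(C,P): not NE [P1→B gives 8>7]
(C,Q): not NE [P2→P gives 9>7]

NE set: (B,P)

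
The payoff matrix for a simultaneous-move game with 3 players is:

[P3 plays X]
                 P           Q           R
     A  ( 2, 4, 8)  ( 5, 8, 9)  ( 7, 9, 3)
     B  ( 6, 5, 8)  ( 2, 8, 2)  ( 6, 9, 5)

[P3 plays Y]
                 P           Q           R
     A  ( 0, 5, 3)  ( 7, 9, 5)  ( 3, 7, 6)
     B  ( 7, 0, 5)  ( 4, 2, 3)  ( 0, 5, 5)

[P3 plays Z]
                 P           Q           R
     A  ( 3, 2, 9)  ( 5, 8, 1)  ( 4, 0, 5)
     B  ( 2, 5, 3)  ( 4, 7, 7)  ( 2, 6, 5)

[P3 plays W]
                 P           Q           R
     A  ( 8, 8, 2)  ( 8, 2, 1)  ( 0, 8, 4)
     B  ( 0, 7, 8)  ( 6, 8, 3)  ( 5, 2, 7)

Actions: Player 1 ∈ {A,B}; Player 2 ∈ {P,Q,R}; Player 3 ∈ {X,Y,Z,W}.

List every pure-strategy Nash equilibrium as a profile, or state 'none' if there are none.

(A,P,X): not NE [P1→B gives 6>2; P2→R gives 9>4; P3→Z gives 9>8]
(A,P,Y): not NE [P1→B gives 7>0; P2→Q gives 9>5; P3→Z gives 9>3]
(A,P,Z): not NE [P2→Q gives 8>2]
(A,P,W): not NE [P3→Z gives 9>2]
(A,Q,X): not NE [P2→R gives 9>8]
(A,Q,Y): not NE [P3→X gives 9>5]
(A,Q,Z): not NE [P3→X gives 9>1]
(A,Q,W): not NE [P2→R gives 8>2; P3→X gives 9>1]
(A,R,X): not NE [P3→Y gives 6>3]
(A,R,Y): not NE [P2→Q gives 9>7]
(A,R,Z): not NE [P2→Q gives 8>0; P3→Y gives 6>5]
(A,R,W): not NE [P1→B gives 5>0; P3→Y gives 6>4]
(B,P,X): not NE [P2→R gives 9>5]
(B,P,Y): not NE [P2→R gives 5>0; P3→W gives 8>5]
(B,P,Z): not NE [P1→A gives 3>2; P2→Q gives 7>5; P3→W gives 8>3]
(B,P,W): not NE [P1→A gives 8>0; P2→Q gives 8>7]
(B,Q,X): not NE [P1→A gives 5>2; P2→R gives 9>8; P3→Z gives 7>2]
(B,Q,Y): not NE [P1→A gives 7>4; P2→R gives 5>2; P3→Z gives 7>3]
(B,Q,Z): not NE [P1→A gives 5>4]
(B,Q,W): not NE [P1→A gives 8>6; P3→Z gives 7>3]
(B,R,X): not NE [P1→A gives 7>6; P3→W gives 7>5]
(B,R,Y): not NE [P1→A gives 3>0; P3→W gives 7>5]
(B,R,Z): not NE [P1→A gives 4>2; P2→Q gives 7>6; P3→W gives 7>5]
(B,R,W): not NE [P2→Q gives 8>2]

PSNE: ∅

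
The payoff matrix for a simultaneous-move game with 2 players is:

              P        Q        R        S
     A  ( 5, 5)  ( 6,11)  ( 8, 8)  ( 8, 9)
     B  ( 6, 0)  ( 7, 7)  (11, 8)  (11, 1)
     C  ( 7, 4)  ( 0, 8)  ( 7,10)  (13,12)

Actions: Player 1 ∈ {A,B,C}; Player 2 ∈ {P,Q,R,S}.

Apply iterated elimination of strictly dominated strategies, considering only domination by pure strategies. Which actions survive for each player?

IESDS → P1:{B,C} P2:{R,S}

P1 drop A (B beats it: P:6>5 Q:7>6 R:11>8 S:11>8)
P2 drop P (Q beats it: B:7>0 C:8>4)
P2 drop Q (R beats it: B:8>7 C:10>8)
P1→{B,C} P2→{R,S}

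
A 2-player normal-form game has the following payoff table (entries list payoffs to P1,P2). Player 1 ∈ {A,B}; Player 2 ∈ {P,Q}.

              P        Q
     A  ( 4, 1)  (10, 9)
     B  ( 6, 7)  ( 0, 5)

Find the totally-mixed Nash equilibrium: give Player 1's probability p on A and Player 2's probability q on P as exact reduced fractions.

P1 indiff ⇒ q·4+(1-q)·10 = q·6+(1-q)·0 ⇒ q(-2) = (1-q)(-10) ⇒ q = 5/6
P2 indiff ⇒ p·1+(1-p)·7 = p·9+(1-p)·5 ⇒ p(-8) = (1-p)(-2) ⇒ p = 1/5

P1 mixes 1/5 on A; P2 mixes 5/6 on P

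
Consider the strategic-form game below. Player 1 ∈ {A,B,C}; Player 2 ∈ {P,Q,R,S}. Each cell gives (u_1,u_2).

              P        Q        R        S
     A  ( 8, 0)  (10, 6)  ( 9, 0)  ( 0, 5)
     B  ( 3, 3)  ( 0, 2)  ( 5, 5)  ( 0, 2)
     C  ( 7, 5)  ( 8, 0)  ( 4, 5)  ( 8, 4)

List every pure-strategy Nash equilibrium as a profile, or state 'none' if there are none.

NE set: (A,Q)

(A,P): not NE [P2→Q gives 6>0]
(A,Q): NE
(A,R): not NE [P2→Q gives 6>0]
(A,S): not NE [P1→C gives 8>0; P2→Q gives 6>5]
(B,P): not NE [P1→A gives 8>3; P2→R gives 5>3]
(B,Q): not NE [P1→A gives 10>0; P2→R gives 5>2]
(B,R): not NE [P1→A gives 9>5]
(B,S): not NE [P1→C gives 8>0; P2→R gives 5>2]
(C,P): not NE [P1→A gives 8>7]
(C,Q): not NE [P1→A gives 10>8; P2→R gives 5>0]
(C,R): not NE [P1→A gives 9>4]
(C,S): not NE [P2→R gives 5>4]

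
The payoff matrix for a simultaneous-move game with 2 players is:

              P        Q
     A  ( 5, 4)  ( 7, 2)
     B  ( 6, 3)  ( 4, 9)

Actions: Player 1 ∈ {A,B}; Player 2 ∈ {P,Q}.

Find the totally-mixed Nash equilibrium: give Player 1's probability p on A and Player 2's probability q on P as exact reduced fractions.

P1 mixes 3/4 on A; P2 mixes 3/4 on P

P1 indiff ⇒ q·5+(1-q)·7 = q·6+(1-q)·4 ⇒ q(-1) = (1-q)(-3) ⇒ q = 3/4
P2 indiff ⇒ p·4+(1-p)·3 = p·2+(1-p)·9 ⇒ p(2) = (1-p)(6) ⇒ p = 3/4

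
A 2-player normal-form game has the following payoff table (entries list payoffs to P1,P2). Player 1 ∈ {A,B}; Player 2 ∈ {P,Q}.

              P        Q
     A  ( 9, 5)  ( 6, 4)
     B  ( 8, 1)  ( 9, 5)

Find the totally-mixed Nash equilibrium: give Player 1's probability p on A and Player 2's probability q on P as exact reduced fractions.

P1 mixes 4/5 on A; P2 mixes 3/4 on P

P1 indiff ⇒ q·9+(1-q)·6 = q·8+(1-q)·9 ⇒ q(1) = (1-q)(3) ⇒ q = 3/4
P2 indiff ⇒ p·5+(1-p)·1 = p·4+(1-p)·5 ⇒ p(1) = (1-p)(4) ⇒ p = 4/5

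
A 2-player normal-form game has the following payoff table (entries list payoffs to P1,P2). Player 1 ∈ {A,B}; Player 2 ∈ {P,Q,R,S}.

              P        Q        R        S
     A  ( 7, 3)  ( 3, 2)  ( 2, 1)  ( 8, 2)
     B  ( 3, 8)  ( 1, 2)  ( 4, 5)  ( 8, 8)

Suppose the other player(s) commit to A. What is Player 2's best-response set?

P2 best: {P}

u_2(P vs A) = 3
u_2(Q vs A) = 2
u_2(R vs A) = 1
u_2(S vs A) = 2
max payoff 3 at {P}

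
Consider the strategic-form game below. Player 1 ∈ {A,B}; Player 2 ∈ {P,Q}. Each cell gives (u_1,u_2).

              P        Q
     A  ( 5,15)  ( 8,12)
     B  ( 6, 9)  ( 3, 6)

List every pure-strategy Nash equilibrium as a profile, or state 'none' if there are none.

(A,P): not NE [P1→B gives 6>5]
(A,Q): not NE [P2→P gives 15>12]
(B,P): NE
(B,Q): not NE [P1→A gives 8>3; P2→P gives 9>6]

PSNE = {(B,P)}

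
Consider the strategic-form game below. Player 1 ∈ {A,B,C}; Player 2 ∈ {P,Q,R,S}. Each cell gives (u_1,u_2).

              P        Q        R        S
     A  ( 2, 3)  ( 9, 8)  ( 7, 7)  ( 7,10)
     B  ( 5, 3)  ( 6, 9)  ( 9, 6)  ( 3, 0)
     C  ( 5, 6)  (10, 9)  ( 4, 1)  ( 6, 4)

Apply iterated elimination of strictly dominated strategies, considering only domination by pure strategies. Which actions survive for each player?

Remaining: P1:{A,C} P2:{Q,S}

P2 drop P (Q beats it: A:8>3 B:9>3 C:9>6)
P2 drop R (Q beats it: A:8>7 B:9>6 C:9>1)
P1 drop B (A beats it: Q:9>6 S:7>3)
P1→{A,C} P2→{Q,S}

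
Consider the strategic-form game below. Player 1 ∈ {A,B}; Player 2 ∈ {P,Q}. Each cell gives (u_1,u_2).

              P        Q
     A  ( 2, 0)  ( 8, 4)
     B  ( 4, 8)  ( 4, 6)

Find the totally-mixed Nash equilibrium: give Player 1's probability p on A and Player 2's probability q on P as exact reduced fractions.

p=1/3, q=2/3

P1 indiff ⇒ q·2+(1-q)·8 = q·4+(1-q)·4 ⇒ q(-2) = (1-q)(-4) ⇒ q = 2/3
P2 indiff ⇒ p·0+(1-p)·8 = p·4+(1-p)·6 ⇒ p(-4) = (1-p)(-2) ⇒ p = 1/3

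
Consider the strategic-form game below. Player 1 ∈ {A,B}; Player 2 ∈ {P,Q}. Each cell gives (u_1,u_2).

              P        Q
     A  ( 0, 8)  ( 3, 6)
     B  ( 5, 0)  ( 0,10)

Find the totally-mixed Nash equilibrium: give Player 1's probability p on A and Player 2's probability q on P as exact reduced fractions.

P1 indiff ⇒ q·0+(1-q)·3 = q·5+(1-q)·0 ⇒ q(-5) = (1-q)(-3) ⇒ q = 3/8
P2 indiff ⇒ p·8+(1-p)·0 = p·6+(1-p)·10 ⇒ p(2) = (1-p)(10) ⇒ p = 5/6

P1 mixes 5/6 on A; P2 mixes 3/8 on P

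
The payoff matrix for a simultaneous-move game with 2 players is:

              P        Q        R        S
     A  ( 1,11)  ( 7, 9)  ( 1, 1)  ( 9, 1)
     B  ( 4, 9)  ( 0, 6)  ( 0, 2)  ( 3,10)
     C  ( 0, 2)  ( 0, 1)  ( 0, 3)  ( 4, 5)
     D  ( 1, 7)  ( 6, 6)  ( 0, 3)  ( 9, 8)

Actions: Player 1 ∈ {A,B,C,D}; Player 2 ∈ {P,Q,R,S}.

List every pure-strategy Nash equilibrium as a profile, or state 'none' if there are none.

(A,P): not NE [P1→B gives 4>1]
(A,Q): not NE [P2→P gives 11>9]
(A,R): not NE [P2→P gives 11>1]
(A,S): not NE [P2→P gives 11>1]
(B,P): not NE [P2→S gives 10>9]
(B,Q): not NE [P1→A gives 7>0; P2→S gives 10>6]
(B,R): not NE [P1→A gives 1>0; P2→S gives 10>2]
(B,S): not NE [P1→D gives 9>3]
(C,P): not NE [P1→B gives 4>0; P2→S gives 5>2]
(C,Q): not NE [P1→A gives 7>0; P2→S gives 5>1]
(C,R): not NE [P1→A gives 1>0; P2→S gives 5>3]
(C,S): not NE [P1→D gives 9>4]
(D,P): not NE [P1→B gives 4>1; P2→S gives 8>7]
(D,Q): not NE [P1→A gives 7>6; P2→S gives 8>6]
(D,R): not NE [P1→A gives 1>0; P2→S gives 8>3]
(D,S): NE

NE set: (D,S)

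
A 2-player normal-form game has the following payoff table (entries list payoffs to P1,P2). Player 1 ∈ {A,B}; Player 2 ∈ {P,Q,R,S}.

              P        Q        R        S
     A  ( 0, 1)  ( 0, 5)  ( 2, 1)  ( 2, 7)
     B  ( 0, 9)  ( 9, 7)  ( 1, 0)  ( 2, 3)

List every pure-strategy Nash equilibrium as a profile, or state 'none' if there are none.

(A,P): not NE [P2→S gives 7>1]
(A,Q): not NE [P1→B gives 9>0; P2→S gives 7>5]
(A,R): not NE [P2→S gives 7>1]
(A,S): NE
(B,P): NE
(B,Q): not NE [P2→P gives 9>7]
(B,R): not NE [P1→A gives 2>1; P2→P gives 9>0]
(B,S): not NE [P2→P gives 9>3]

NE set: (A,S), (B,P)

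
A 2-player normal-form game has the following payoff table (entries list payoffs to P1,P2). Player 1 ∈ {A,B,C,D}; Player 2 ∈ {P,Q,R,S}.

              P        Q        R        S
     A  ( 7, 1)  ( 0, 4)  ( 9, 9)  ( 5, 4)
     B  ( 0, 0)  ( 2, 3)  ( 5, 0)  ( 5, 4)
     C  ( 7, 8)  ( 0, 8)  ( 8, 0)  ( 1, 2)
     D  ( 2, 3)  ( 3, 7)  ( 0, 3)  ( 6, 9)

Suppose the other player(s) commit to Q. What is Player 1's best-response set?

P1 best: {D}

u_1(A vs Q) = 0
u_1(B vs Q) = 2
u_1(C vs Q) = 0
u_1(D vs Q) = 3
max payoff 3 at {D}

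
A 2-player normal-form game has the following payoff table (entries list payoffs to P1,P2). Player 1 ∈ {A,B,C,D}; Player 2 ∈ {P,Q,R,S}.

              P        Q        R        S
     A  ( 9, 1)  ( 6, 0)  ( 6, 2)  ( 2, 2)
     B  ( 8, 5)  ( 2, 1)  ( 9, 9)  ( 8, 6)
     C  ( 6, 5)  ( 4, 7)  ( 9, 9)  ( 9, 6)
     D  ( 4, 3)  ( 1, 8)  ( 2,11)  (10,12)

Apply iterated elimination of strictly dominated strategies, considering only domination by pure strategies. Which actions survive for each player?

Survivors P1:{B,C,D} P2:{R,S}

P2 drop P (R beats it: A:2>1 B:9>5 C:9>5 D:11>3)
P2 drop Q (R beats it: A:2>0 B:9>1 C:9>7 D:11>8)
P1 drop A (B beats it: R:9>6 S:8>2)
P1→{B,C,D} P2→{R,S}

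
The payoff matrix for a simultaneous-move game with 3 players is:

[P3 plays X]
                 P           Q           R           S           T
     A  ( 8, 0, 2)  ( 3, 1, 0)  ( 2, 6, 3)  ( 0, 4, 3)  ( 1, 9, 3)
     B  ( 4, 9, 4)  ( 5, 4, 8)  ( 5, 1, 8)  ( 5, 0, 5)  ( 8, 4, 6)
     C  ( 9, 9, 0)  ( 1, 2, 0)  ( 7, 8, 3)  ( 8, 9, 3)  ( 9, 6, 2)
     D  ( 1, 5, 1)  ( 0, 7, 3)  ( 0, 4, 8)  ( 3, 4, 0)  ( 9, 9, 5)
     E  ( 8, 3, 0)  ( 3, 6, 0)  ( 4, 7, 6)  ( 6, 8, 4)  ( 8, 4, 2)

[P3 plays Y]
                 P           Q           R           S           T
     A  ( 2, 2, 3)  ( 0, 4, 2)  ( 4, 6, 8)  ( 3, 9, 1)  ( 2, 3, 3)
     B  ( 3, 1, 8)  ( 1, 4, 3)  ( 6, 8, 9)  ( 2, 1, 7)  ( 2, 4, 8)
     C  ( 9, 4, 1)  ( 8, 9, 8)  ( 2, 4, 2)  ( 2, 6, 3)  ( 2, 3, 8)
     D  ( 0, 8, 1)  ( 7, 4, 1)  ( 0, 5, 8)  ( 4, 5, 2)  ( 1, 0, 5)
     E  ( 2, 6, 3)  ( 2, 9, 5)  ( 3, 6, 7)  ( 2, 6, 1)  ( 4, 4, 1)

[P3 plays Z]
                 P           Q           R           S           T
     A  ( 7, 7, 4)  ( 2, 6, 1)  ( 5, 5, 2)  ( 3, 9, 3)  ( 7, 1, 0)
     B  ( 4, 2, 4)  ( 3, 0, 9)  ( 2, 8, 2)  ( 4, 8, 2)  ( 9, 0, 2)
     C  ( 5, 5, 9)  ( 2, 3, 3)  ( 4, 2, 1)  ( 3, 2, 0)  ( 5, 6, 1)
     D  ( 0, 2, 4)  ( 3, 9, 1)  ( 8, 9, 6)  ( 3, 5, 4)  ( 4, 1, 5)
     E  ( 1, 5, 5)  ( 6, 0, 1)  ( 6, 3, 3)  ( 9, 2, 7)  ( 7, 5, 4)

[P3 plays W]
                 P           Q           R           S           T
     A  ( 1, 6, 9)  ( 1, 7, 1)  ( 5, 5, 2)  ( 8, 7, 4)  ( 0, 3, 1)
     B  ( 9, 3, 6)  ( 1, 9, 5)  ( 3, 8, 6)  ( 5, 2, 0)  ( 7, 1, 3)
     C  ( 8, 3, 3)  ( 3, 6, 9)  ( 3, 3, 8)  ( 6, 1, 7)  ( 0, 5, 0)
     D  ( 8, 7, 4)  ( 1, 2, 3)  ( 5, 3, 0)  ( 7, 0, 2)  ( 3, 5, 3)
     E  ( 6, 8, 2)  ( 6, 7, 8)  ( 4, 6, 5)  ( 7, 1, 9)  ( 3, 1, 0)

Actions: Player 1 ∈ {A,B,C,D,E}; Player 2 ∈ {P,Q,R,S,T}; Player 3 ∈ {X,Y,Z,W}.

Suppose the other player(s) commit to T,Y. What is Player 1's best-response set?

BR_1 = {E}

u_1(A vs T,Y) = 2
u_1(B vs T,Y) = 2
u_1(C vs T,Y) = 2
u_1(D vs T,Y) = 1
u_1(E vs T,Y) = 4
max payoff 4 at {E}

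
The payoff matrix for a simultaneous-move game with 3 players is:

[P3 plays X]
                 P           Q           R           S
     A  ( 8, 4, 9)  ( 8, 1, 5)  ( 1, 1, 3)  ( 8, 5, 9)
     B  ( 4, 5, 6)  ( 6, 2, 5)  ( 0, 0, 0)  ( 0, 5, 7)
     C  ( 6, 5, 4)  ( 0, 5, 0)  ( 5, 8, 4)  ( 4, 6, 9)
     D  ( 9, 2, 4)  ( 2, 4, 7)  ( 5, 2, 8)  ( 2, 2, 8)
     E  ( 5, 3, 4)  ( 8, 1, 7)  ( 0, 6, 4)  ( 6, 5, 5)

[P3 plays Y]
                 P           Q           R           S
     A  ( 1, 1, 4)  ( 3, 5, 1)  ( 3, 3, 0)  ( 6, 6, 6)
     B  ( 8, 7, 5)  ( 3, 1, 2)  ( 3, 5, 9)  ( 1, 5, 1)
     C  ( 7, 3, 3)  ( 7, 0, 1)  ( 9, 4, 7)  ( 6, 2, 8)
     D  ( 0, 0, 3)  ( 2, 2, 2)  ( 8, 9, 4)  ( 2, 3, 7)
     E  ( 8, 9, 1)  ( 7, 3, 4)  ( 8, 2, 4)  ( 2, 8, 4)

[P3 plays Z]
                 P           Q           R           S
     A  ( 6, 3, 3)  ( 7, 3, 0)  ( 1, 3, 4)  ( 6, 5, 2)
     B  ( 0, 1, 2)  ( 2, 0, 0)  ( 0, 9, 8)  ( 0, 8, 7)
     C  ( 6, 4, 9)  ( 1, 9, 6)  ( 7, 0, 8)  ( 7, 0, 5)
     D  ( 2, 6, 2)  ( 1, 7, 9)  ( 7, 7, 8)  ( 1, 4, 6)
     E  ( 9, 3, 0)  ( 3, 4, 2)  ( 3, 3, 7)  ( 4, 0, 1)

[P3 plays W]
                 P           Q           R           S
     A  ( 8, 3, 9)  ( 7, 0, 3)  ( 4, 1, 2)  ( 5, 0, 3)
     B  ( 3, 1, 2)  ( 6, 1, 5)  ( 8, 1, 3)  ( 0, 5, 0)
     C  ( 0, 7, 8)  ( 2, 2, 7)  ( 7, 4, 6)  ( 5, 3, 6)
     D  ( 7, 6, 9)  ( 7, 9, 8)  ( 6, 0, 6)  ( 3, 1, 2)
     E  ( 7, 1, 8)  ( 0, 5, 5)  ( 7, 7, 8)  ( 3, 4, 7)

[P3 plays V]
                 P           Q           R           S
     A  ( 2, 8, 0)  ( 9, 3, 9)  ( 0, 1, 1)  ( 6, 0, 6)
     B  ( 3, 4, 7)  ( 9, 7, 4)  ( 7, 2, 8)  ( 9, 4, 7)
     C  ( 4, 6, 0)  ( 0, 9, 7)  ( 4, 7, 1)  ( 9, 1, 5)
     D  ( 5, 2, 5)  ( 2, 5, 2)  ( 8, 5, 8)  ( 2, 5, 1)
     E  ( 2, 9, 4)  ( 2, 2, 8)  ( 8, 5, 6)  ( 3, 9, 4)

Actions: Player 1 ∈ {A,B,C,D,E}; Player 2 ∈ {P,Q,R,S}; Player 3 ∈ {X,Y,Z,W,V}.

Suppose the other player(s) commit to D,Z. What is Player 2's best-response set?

P2 best: {Q,R}

u_2(P vs D,Z) = 6
u_2(Q vs D,Z) = 7
u_2(R vs D,Z) = 7
u_2(S vs D,Z) = 4
max payoff 7 at {Q,R}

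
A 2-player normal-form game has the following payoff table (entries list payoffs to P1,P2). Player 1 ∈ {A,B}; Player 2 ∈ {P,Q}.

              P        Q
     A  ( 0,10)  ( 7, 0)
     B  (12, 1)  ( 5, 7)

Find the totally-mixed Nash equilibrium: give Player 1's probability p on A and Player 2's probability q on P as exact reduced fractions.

P1 mixes 3/8 on A; P2 mixes 1/7 on P

P1 indiff ⇒ q·0+(1-q)·7 = q·12+(1-q)·5 ⇒ q(-12) = (1-q)(-2) ⇒ q = 1/7
P2 indiff ⇒ p·10+(1-p)·1 = p·0+(1-p)·7 ⇒ p(10) = (1-p)(6) ⇒ p = 3/8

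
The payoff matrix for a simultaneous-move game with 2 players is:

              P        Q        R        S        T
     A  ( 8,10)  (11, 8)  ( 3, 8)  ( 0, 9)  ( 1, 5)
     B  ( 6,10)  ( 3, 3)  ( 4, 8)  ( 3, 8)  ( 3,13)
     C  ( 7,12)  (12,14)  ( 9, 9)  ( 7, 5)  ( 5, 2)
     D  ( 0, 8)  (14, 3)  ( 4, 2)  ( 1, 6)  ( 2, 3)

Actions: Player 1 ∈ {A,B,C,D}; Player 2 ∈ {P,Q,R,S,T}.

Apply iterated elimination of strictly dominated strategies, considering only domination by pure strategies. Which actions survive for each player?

Survivors P1:{A,C,D} P2:{P,Q}

P1 drop B (C beats it: P:7>6 Q:12>3 R:9>4 S:7>3 T:5>3)
P2 drop R (P beats it: A:10>8 C:12>9 D:8>2)
P2 drop S (P beats it: A:10>9 C:12>5 D:8>6)
P2 drop T (P beats it: A:10>5 C:12>2 D:8>3)
P1→{A,C,D} P2→{P,Q}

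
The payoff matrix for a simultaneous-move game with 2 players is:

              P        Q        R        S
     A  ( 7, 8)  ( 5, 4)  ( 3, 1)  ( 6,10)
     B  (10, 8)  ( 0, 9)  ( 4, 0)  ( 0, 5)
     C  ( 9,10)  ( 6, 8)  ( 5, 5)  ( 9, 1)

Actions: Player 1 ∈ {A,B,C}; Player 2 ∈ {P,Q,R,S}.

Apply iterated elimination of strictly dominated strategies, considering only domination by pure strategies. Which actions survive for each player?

Survivors P1:{B,C} P2:{P,Q}

P1 drop A (C beats it: P:9>7 Q:6>5 R:5>3 S:9>6)
P2 drop R (P beats it: B:8>0 C:10>5)
P2 drop S (P beats it: B:8>5 C:10>1)
P1→{B,C} P2→{P,Q}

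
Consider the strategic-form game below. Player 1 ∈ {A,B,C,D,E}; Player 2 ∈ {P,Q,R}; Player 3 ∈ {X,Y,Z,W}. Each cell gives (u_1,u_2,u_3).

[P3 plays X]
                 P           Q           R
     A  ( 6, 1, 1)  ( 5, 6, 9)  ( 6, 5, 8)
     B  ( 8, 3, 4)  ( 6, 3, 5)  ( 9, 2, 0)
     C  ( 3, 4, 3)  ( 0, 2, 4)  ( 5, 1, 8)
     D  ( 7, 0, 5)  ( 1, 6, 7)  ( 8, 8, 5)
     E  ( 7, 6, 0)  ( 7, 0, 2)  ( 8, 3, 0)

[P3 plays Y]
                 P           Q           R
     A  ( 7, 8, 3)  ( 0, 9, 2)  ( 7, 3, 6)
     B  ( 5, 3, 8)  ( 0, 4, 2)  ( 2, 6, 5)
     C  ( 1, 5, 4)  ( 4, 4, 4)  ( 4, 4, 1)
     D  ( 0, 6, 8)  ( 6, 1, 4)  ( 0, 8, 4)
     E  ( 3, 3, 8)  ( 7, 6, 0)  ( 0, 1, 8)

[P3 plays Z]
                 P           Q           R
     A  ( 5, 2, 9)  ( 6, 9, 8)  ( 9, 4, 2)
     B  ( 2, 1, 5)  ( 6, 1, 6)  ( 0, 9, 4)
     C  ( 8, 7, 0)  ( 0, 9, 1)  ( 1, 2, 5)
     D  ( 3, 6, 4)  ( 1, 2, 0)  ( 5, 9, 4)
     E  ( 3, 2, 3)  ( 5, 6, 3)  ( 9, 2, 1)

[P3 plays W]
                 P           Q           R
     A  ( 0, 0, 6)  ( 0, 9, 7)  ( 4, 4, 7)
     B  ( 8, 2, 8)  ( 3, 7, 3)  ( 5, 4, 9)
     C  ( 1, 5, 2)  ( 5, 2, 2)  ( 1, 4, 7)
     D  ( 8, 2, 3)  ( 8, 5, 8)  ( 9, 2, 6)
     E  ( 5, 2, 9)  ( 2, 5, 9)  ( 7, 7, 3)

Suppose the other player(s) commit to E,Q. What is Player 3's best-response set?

BR_3 = {W}

u_3(X vs E,Q) = 2
u_3(Y vs E,Q) = 0
u_3(Z vs E,Q) = 3
u_3(W vs E,Q) = 9
max payoff 9 at {W}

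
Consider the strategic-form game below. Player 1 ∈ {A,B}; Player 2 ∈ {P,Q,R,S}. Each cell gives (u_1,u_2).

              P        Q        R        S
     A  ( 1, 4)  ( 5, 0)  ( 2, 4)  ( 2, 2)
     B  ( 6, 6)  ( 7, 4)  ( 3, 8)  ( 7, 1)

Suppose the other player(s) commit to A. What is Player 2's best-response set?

argmax u_2 = {P,R}

u_2(P vs A) = 4
u_2(Q vs A) = 0
u_2(R vs A) = 4
u_2(S vs A) = 2
max payoff 4 at {P,R}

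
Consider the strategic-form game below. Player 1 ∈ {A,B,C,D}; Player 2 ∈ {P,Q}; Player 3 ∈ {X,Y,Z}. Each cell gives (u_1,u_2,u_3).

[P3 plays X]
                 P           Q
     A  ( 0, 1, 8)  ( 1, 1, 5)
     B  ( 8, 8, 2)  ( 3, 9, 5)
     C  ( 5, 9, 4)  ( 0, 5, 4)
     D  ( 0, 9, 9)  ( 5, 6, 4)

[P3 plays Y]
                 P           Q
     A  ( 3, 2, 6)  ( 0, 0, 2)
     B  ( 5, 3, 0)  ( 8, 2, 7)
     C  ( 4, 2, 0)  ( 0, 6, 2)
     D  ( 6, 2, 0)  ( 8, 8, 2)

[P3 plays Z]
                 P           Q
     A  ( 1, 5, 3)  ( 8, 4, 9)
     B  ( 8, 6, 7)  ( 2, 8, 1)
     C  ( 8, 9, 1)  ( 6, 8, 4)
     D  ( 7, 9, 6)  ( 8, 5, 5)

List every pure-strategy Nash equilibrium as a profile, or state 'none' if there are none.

(A,P,X): not NE [P1→B gives 8>0]
(A,P,Y): not NE [P1→D gives 6>3; P3→X gives 8>6]
(A,P,Z): not NE [P1→C gives 8>1; P3→X gives 8>3]
(A,Q,X): not NE [P1→D gives 5>1; P3→Z gives 9>5]
(A,Q,Y): not NE [P1→D gives 8>0; P2→P gives 2>0; P3→Z gives 9>2]
(A,Q,Z): not NE [P2→P gives 5>4]
(B,P,X): not NE [P2→Q gives 9>8; P3→Z gives 7>2]
(B,P,Y): not NE [P1→D gives 6>5; P3→Z gives 7>0]
(B,P,Z): not NE [P2→Q gives 8>6]
(B,Q,X): not NE [P1→D gives 5>3; P3→Y gives 7>5]
(B,Q,Y): not NE [P2→P gives 3>2]
(B,Q,Z): not NE [P1→D gives 8>2; P3→Y gives 7>1]
(C,P,X): not NE [P1→B gives 8>5]
(C,P,Y): not NE [P1→D gives 6>4; P2→Q gives 6>2; P3→X gives 4>0]
(C,P,Z): not NE [P3→X gives 4>1]
(C,Q,X): not NE [P1→D gives 5>0; P2→P gives 9>5]
(C,Q,Y): not NE [P1→D gives 8>0; P3→Z gives 4>2]
(C,Q,Z): not NE [P1→D gives 8>6; P2→P gives 9>8]
(D,P,X): not NE [P1→B gives 8>0]
(D,P,Y): not NE [P2→Q gives 8>2; P3→X gives 9>0]
(D,P,Z): not NE [P1→C gives 8>7; P3→X gives 9>6]
(D,Q,X): not NE [P2→P gives 9>6; P3→Z gives 5>4]
(D,Q,Y): not NE [P3→Z gives 5>2]
(D,Q,Z): not NE [P2→P gives 9>5]

PSNE: ∅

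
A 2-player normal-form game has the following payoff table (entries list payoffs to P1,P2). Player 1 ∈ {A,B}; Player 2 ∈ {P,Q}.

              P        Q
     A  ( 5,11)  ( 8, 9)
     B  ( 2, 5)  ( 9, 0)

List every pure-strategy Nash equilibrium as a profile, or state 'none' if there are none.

PSNE = {(A,P)}

(A,P): NE
(A,Q): not NE [P1→B gives 9>8; P2→P gives 11>9]
(B,P): not NE [P1→A gives 5>2]
(B,Q): not NE [P2→P gives 5>0]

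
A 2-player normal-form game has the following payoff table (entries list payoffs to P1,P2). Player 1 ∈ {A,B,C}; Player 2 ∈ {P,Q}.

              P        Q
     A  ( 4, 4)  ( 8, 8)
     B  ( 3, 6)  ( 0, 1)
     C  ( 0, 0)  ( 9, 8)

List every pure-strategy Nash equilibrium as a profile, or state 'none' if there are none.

(A,P): not NE [P2→Q gives 8>4]
(A,Q): not NE [P1→C gives 9>8]
(B,P): not NE [P1→A gives 4>3]
(B,Q): not NE [P1→C gives 9>0; P2→P gives 6>1]
(C,P): not NE [P1→A gives 4>0; P2→Q gives 8>0]
(C,Q): NE

NE set: (C,Q)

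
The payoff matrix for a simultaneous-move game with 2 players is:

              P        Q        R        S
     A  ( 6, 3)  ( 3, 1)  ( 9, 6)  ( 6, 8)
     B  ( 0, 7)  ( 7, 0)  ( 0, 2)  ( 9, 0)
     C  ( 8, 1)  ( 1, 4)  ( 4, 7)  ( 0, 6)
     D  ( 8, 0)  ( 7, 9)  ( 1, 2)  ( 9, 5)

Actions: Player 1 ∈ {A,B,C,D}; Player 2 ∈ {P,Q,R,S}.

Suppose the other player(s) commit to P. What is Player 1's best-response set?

u_1(A vs P) = 6
u_1(B vs P) = 0
u_1(C vs P) = 8
u_1(D vs P) = 8
max payoff 8 at {C,D}

BR_1 = {C,D}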